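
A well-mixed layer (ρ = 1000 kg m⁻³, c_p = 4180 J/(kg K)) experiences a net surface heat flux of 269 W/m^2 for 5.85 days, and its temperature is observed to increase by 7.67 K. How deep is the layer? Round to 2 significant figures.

4.2 m

Heat input Q = F Δt = 269 × 5.05×10^5 s = 1.36×10^8 J/m².
Required areal heat capacity C = Q / ΔT = 1.77×10^7 J/(m²·K).
Depth D = C / (ρ c_p) = 1.77×10^7 / (1000 × 4180) = 4.24 m.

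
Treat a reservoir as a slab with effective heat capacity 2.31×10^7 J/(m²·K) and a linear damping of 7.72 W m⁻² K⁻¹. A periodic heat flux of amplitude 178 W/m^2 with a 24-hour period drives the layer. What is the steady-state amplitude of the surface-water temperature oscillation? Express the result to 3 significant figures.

0.106 K

Areal heat capacity C = 2.31×10^7 J/(m²·K) (given).
Angular frequency ω = 2π / T = 2π / 86400 s = 7.27×10^-5 s⁻¹.
√((Cω)² + λ²) = √((1680)² + 7.72²) = 1680 W/(m²·K).
Amplitude A = F₀ / √((Cω)²+λ²) = 178 / 1680 = 0.106 K.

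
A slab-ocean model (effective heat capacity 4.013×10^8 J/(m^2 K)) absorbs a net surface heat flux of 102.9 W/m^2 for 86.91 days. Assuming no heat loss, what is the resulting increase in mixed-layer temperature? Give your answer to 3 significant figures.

1.93 K

Areal heat capacity C = 4.013×10^8 J/(m^2 K) (given).
Net heat input Q = F Δt = 102.9 × (86.91 days × 86400 s/day) = 7.73×10^8 J/m².
ΔT = Q / C = 7.73×10^8 / 4.01×10^8 = 1.93 K.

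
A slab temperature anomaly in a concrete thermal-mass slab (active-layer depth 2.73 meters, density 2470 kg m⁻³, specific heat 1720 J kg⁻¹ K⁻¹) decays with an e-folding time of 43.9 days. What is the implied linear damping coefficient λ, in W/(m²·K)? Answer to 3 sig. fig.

3.06

Areal heat capacity C = ρ c_p D = 2470 × 1720 × 2.73 = 1.16×10^7 J m⁻² K⁻¹.
τ = 43.9 days = 3.79×10^6 s.
λ = C / τ = 1.16×10^7 / 3.79×10^6 = 3.06 W/(m²·K).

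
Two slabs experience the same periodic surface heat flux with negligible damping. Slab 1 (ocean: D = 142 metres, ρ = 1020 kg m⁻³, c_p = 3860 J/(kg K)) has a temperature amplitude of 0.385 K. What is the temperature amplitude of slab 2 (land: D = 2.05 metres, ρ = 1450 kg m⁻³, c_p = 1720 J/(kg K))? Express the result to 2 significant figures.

C_ocean = 5.59×10^8 J/(m²·K); C_land = 5.11×10^6 J/(m²·K).
A ∝ 1/C ⇒ A_land = A_ocean × C_ocean/C_land = 0.385 × 109 = 42.1 K.

42 K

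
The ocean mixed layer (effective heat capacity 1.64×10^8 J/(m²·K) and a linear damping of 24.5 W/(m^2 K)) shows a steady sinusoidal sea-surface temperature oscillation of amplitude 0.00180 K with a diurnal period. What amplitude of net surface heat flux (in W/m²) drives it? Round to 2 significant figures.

Areal heat capacity C = 1.64×10^8 J/(m²·K) (given).
ω = 2π / 86400 s = 7.27×10^-5 s⁻¹.
√((Cω)² + λ²) = √((11900)² + 24.5²) = 11900 W/(m²·K).
F₀ = A × √((Cω)²+λ²) = 0.00180 × 11900 = 21.5 W/m².

21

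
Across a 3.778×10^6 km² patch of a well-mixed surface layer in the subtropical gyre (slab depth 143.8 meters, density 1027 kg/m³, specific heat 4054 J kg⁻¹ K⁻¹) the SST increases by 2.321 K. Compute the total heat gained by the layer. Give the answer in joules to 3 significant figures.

Areal heat capacity C = ρ c_p D = 1027 × 4054 × 143.8 = 5.99×10^8 J/(m^2 K).
Heat per unit area: q = C ΔT = 5.99×10^8 × 2.321 = 1.39×10^9 J/m².
Total heat: Q = q × A = 1.39×10^9 × (3.778×10^6 × 10⁶ m²) = 5.25×10^21 J.

5.25×10^21 J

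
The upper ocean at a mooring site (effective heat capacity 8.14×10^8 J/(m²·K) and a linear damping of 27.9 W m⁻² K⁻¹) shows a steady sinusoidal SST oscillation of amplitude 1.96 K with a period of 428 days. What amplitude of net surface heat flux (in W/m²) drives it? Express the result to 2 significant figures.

Areal heat capacity C = 8.14×10^8 J/(m²·K) (given).
ω = 2π / 3.70×10^7 s = 1.70×10^-7 s⁻¹.
√((Cω)² + λ²) = √((138)² + 27.9²) = 141 W/(m²·K).
F₀ = A × √((Cω)²+λ²) = 1.96 × 141 = 277 W/m².

280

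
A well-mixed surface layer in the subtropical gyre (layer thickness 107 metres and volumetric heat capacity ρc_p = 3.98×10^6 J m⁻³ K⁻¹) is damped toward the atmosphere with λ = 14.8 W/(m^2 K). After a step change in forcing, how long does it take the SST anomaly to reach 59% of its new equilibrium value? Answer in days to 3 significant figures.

297 days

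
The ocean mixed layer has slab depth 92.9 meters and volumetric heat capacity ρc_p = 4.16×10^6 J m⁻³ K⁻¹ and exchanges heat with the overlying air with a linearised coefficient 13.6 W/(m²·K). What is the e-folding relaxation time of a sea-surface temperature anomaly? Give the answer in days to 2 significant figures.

330 days

Areal heat capacity C = ρc_p × D = 4.16×10^6 × 92.9 = 3.86×10^8 J m⁻² K⁻¹.
Relaxation time τ = C / λ = 3.86×10^8 / 13.6 = 2.84×10^7 s.
In days: 2.84×10^7 s / (86400 s/day) = 329 days.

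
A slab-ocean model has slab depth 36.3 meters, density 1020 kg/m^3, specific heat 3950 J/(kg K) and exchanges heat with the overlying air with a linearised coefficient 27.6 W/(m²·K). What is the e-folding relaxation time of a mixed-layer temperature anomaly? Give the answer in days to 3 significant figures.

Areal heat capacity C = ρ c_p D = 1020 × 3950 × 36.3 = 1.46×10^8 J m⁻² K⁻¹.
Relaxation time τ = C / λ = 1.46×10^8 / 27.6 = 5.30×10^6 s.
In days: 5.30×10^6 s / (86400 s/day) = 61.3 days.

61.3 days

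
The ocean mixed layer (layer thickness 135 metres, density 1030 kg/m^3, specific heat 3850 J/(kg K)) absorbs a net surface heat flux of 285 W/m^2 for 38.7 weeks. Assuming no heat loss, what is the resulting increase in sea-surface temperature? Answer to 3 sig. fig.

Areal heat capacity C = ρ c_p D = 1030 × 3850 × 135 = 5.35×10^8 J m⁻² K⁻¹.
Net heat input Q = F Δt = 285 × (38.7 weeks × 6.048×10^5 s/week) = 6.67×10^9 J/m².
ΔT = Q / C = 6.67×10^9 / 5.35×10^8 = 12.5 K.

12.5 K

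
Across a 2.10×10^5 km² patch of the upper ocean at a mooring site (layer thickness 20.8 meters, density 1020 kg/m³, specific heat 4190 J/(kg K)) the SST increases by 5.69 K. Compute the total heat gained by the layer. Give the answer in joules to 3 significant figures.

1.06×10^20 J

Areal heat capacity C = ρ c_p D = 1020 × 4190 × 20.8 = 8.89×10^7 J m⁻² K⁻¹.
Heat per unit area: q = C ΔT = 8.89×10^7 × 5.69 = 5.06×10^8 J/m².
Total heat: Q = q × A = 5.06×10^8 × (2.10×10^5 × 10⁶ m²) = 1.06×10^20 J.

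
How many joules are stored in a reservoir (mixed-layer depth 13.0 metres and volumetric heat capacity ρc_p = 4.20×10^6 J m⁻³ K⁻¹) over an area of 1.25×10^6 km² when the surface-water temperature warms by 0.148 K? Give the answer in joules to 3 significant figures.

1.01×10^19 J

Areal heat capacity C = ρc_p × D = 4.20×10^6 × 13.0 = 5.46×10^7 J/(m^2 K).
Heat per unit area: q = C ΔT = 5.46×10^7 × 0.148 = 8.08×10^6 J/m².
Total heat: Q = q × A = 8.08×10^6 × (1.25×10^6 × 10⁶ m²) = 1.01×10^19 J.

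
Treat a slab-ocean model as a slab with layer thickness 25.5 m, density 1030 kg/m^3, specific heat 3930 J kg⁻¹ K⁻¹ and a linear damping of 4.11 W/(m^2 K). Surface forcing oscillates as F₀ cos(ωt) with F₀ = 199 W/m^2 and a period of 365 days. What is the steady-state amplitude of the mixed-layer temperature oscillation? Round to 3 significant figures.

9.49 K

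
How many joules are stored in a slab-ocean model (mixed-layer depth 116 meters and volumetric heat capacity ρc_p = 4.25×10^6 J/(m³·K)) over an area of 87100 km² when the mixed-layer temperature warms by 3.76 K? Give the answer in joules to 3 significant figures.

1.61×10^20 J

Areal heat capacity C = ρc_p × D = 4.25×10^6 × 116 = 4.93×10^8 J/(m^2 K).
Heat per unit area: q = C ΔT = 4.93×10^8 × 3.76 = 1.85×10^9 J/m².
Total heat: Q = q × A = 1.85×10^9 × (87100 × 10⁶ m²) = 1.61×10^20 J.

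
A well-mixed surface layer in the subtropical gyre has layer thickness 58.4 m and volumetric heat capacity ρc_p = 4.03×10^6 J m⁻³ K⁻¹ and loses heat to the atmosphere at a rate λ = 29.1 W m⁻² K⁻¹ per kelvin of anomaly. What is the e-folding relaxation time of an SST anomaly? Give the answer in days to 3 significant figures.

93.6 days

Areal heat capacity C = ρc_p × D = 4.03×10^6 × 58.4 = 2.35×10^8 J/(m^2 K).
Relaxation time τ = C / λ = 2.35×10^8 / 29.1 = 8.09×10^6 s.
In days: 8.09×10^6 s / (86400 s/day) = 93.6 days.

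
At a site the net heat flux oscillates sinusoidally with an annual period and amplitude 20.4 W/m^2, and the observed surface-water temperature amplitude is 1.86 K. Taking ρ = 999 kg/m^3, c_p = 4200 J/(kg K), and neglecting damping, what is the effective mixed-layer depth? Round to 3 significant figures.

ω = 2π / 3.15×10^7 s = 1.99×10^-7 s⁻¹.
Required C = F₀ / (A ω) = 20.4 / (1.86 × 1.99×10^-7) = 5.50×10^7 J/(m²·K).
D = C / (ρ c_p) = 5.50×10^7 / (999 × 4200) = 13.1 m.

13.1 m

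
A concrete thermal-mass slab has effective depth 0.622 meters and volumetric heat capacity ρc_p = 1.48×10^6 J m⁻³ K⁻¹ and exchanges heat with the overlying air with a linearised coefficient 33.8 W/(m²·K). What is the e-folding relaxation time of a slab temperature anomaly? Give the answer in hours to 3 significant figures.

Areal heat capacity C = ρc_p × D = 1.48×10^6 × 0.622 = 9.21×10^5 J m⁻² K⁻¹.
Relaxation time τ = C / λ = 9.21×10^5 / 33.8 = 27200 s.
In hours: 27200 s / (3600 s/hour) = 7.57 hours.

7.57 hours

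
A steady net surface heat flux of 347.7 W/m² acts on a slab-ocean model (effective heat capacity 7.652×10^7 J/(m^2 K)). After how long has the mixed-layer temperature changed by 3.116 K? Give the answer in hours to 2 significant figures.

Areal heat capacity C = 7.652×10^7 J/(m^2 K) (given).
Time required: Δt = C ΔT / F = 7.65×10^7 × 3.116 / 347.7 = 6.86×10^5 s.
In hours: 6.86×10^5 s / (3600 s/hour) = 190 hours.

190 hours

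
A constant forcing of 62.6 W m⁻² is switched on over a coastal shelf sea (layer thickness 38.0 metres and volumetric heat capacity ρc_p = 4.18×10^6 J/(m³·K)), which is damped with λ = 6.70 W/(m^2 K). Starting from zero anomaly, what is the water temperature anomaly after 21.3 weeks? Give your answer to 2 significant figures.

3.9 K

Areal heat capacity C = ρc_p × D = 4.18×10^6 × 38.0 = 1.59×10^8 J/(m^2 K).
τ = C / λ = 1.59×10^8 / 6.70 = 2.37×10^7 s.
Equilibrium anomaly ΔT_eq = F / λ = 62.6 / 6.70 = 9.34 K.
t = 21.3 weeks = 1.29×10^7 s, so t/τ = 0.543.
ΔT(t) = ΔT_eq (1 − e^(−t/τ)) = 9.34 × (1 − e^−0.543) = 3.92 K.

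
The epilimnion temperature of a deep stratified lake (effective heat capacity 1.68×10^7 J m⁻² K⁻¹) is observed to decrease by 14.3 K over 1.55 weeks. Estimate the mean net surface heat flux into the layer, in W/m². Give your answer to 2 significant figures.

-260

Areal heat capacity C = 1.68×10^7 J m⁻² K⁻¹ (given).
Required heat per unit area: Q = C ΔT = 1.68×10^7 × -14.3 = -2.40×10^8 J/m².
Flux F = Q / Δt = -2.40×10^8 / 9.37×10^5 s = -256 W/m².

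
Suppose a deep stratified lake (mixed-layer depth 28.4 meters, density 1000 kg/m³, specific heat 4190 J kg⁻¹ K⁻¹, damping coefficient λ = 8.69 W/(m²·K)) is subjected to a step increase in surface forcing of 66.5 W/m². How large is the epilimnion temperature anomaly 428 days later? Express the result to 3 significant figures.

7.14 K

Areal heat capacity C = ρ c_p D = 1000 × 4190 × 28.4 = 1.19×10^8 J m⁻² K⁻¹.
τ = C / λ = 1.19×10^8 / 8.69 = 1.37×10^7 s.
Equilibrium anomaly ΔT_eq = F / λ = 66.5 / 8.69 = 7.65 K.
t = 428 days = 3.70×10^7 s, so t/τ = 2.70.
ΔT(t) = ΔT_eq (1 − e^(−t/τ)) = 7.65 × (1 − e^−2.70) = 7.14 K.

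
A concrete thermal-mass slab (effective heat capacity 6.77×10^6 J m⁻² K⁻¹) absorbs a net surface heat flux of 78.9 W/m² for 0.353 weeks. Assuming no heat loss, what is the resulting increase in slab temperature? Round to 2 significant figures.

2.5 K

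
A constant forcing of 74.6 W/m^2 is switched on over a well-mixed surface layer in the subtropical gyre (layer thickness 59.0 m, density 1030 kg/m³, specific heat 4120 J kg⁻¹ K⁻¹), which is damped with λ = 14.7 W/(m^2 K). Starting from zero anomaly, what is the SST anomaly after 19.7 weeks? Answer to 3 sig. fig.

Areal heat capacity C = ρ c_p D = 1030 × 4120 × 59.0 = 2.50×10^8 J/(m^2 K).
τ = C / λ = 2.50×10^8 / 14.7 = 1.70×10^7 s.
Equilibrium anomaly ΔT_eq = F / λ = 74.6 / 14.7 = 5.07 K.
t = 19.7 weeks = 1.19×10^7 s, so t/τ = 0.700.
ΔT(t) = ΔT_eq (1 − e^(−t/τ)) = 5.07 × (1 − e^−0.700) = 2.55 K.

2.55 K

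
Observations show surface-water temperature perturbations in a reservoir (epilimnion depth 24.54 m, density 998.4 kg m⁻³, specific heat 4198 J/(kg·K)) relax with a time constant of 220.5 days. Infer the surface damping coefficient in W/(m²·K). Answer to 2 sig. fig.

5.4

Areal heat capacity C = ρ c_p D = 998.4 × 4198 × 24.54 = 1.03×10^8 J m⁻² K⁻¹.
τ = 220.5 days = 1.91×10^7 s.
λ = C / τ = 1.03×10^8 / 1.91×10^7 = 5.40 W/(m²·K).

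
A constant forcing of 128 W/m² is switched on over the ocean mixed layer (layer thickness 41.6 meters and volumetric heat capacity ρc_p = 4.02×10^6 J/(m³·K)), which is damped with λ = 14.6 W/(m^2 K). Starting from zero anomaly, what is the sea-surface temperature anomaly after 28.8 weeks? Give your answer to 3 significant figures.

Areal heat capacity C = ρc_p × D = 4.02×10^6 × 41.6 = 1.67×10^8 J m⁻² K⁻¹.
τ = C / λ = 1.67×10^8 / 14.6 = 1.15×10^7 s.
Equilibrium anomaly ΔT_eq = F / λ = 128 / 14.6 = 8.77 K.
t = 28.8 weeks = 1.74×10^7 s, so t/τ = 1.52.
ΔT(t) = ΔT_eq (1 − e^(−t/τ)) = 8.77 × (1 − e^−1.52) = 6.85 K.

6.85 K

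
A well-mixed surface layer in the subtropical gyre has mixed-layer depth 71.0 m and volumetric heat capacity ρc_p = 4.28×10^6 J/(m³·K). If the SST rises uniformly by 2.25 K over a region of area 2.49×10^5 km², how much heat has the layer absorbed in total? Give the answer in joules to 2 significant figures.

1.7×10^20 J

Areal heat capacity C = ρc_p × D = 4.28×10^6 × 71.0 = 3.04×10^8 J/(m²·K).
Heat per unit area: q = C ΔT = 3.04×10^8 × 2.25 = 6.84×10^8 J/m².
Total heat: Q = q × A = 6.84×10^8 × (2.49×10^5 × 10⁶ m²) = 1.70×10^20 J.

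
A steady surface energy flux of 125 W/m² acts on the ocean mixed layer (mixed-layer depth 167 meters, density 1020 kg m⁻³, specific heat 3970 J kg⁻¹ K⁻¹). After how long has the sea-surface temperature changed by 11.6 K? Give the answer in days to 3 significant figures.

Areal heat capacity C = ρ c_p D = 1020 × 3970 × 167 = 6.76×10^8 J m⁻² K⁻¹.
Time required: Δt = C ΔT / F = 6.76×10^8 × 11.6 / 125 = 6.28×10^7 s.
In days: 6.28×10^7 s / (86400 s/day) = 726 days.

726 days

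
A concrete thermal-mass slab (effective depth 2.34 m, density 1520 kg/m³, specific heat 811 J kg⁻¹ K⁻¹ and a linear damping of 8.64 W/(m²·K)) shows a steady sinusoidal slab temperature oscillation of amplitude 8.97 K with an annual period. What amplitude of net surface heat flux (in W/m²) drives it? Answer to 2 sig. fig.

78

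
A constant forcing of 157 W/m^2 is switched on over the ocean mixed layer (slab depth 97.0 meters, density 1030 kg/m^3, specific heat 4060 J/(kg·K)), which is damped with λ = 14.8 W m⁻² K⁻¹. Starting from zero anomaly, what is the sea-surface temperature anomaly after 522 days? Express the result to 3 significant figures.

Areal heat capacity C = ρ c_p D = 1030 × 4060 × 97.0 = 4.06×10^8 J m⁻² K⁻¹.
τ = C / λ = 4.06×10^8 / 14.8 = 2.74×10^7 s.
Equilibrium anomaly ΔT_eq = F / λ = 157 / 14.8 = 10.6 K.
t = 522 days = 4.51×10^7 s, so t/τ = 1.65.
ΔT(t) = ΔT_eq (1 − e^(−t/τ)) = 10.6 × (1 − e^−1.65) = 8.56 K.

8.56 K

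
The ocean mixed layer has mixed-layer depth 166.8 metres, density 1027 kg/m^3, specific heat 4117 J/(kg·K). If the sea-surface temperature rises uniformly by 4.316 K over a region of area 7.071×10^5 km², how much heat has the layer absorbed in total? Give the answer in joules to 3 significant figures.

Areal heat capacity C = ρ c_p D = 1027 × 4117 × 166.8 = 7.05×10^8 J/(m^2 K).
Heat per unit area: q = C ΔT = 7.05×10^8 × 4.316 = 3.04×10^9 J/m².
Total heat: Q = q × A = 3.04×10^9 × (7.071×10^5 × 10⁶ m²) = 2.15×10^21 J.

2.15×10^21 J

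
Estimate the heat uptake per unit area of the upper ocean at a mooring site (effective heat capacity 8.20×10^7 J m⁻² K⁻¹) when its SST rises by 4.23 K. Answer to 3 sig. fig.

3.47×10^8

Areal heat capacity C = 8.20×10^7 J m⁻² K⁻¹ (given).
ΔQ = C ΔT = 8.20×10^7 × 4.23 = 3.47×10^8 J/m².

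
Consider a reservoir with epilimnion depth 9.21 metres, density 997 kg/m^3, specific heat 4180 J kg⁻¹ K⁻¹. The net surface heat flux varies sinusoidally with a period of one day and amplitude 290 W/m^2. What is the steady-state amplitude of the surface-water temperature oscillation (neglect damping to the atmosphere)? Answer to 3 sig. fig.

0.104 K

Areal heat capacity C = ρ c_p D = 997 × 4180 × 9.21 = 3.84×10^7 J/(m^2 K).
Angular frequency ω = 2π / T = 2π / 86400 s = 7.27×10^-5 s⁻¹.
Cω = 3.84×10^7 × 7.27×10^-5 = 2790 W/(m²·K).
Amplitude A = F₀ / (Cω) = 290 / 2790 = 0.104 K.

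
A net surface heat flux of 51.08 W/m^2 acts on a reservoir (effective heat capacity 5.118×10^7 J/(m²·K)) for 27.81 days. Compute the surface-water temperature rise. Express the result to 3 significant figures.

2.40 K

Areal heat capacity C = 5.118×10^7 J/(m²·K) (given).
Net heat input Q = F Δt = 51.08 × (27.81 days × 86400 s/day) = 1.23×10^8 J/m².
ΔT = Q / C = 1.23×10^8 / 5.12×10^7 = 2.40 K.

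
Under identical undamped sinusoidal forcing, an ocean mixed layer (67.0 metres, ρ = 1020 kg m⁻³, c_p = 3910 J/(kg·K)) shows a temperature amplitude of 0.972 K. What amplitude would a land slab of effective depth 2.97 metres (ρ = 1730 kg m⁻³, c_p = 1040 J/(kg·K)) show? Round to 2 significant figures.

C_ocean = 2.67×10^8 J/(m²·K); C_land = 5.34×10^6 J/(m²·K).
A ∝ 1/C ⇒ A_land = A_ocean × C_ocean/C_land = 0.972 × 50.0 = 48.6 K.

49 K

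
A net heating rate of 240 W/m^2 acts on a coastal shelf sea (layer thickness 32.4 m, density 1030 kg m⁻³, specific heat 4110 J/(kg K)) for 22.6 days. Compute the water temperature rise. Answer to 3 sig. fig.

3.42 K

Areal heat capacity C = ρ c_p D = 1030 × 4110 × 32.4 = 1.37×10^8 J m⁻² K⁻¹.
Net heat input Q = F Δt = 240 × (22.6 days × 86400 s/day) = 4.69×10^8 J/m².
ΔT = Q / C = 4.69×10^8 / 1.37×10^8 = 3.42 K.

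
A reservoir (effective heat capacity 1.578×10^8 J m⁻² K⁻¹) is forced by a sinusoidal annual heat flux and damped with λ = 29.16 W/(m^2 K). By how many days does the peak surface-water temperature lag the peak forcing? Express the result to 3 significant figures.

47.8 days

Areal heat capacity C = 1.578×10^8 J m⁻² K⁻¹ (given).
ω = 2π / 3.15×10^7 s = 1.99×10^-7 s⁻¹.
Phase lag φ = arctan(Cω/λ) = arctan(31.4/29.16) = 0.823 rad.
Time lag = φ / ω = 0.823 / 1.99×10^-7 = 4.13×10^6 s = 47.8 days.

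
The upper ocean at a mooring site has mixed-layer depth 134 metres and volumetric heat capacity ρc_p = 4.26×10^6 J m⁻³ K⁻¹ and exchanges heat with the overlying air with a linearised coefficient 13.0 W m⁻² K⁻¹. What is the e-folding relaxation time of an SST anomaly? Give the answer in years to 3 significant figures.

Areal heat capacity C = ρc_p × D = 4.26×10^6 × 134 = 5.71×10^8 J m⁻² K⁻¹.
Relaxation time τ = C / λ = 5.71×10^8 / 13.0 = 4.39×10^7 s.
In years: 4.39×10^7 s / (3.156×10^7 s/year) = 1.39 years.

1.39 years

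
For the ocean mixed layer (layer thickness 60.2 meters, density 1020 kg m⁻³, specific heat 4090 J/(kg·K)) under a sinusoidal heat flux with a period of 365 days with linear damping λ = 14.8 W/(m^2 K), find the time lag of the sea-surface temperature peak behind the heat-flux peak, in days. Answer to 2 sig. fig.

Areal heat capacity C = ρ c_p D = 1020 × 4090 × 60.2 = 2.51×10^8 J/(m^2 K).
ω = 2π / 3.15×10^7 s = 1.99×10^-7 s⁻¹.
Phase lag φ = arctan(Cω/λ) = arctan(50.0/14.8) = 1.28 rad.
Time lag = φ / ω = 1.28 / 1.99×10^-7 = 6.44×10^6 s = 74.5 days.

75 days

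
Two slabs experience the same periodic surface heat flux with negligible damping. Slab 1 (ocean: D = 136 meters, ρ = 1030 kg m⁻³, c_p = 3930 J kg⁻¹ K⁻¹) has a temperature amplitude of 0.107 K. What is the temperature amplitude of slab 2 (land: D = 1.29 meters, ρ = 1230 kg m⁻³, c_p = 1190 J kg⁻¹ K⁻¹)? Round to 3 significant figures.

C_ocean = 5.51×10^8 J/(m²·K); C_land = 1.89×10^6 J/(m²·K).
A ∝ 1/C ⇒ A_land = A_ocean × C_ocean/C_land = 0.107 × 292 = 31.2 K.

31.2 K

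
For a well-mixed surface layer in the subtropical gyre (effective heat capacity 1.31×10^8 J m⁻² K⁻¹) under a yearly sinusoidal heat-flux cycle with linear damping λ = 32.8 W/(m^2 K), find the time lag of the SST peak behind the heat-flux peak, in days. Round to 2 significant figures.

Areal heat capacity C = 1.31×10^8 J m⁻² K⁻¹ (given).
ω = 2π / 3.15×10^7 s = 1.99×10^-7 s⁻¹.
Phase lag φ = arctan(Cω/λ) = arctan(26.1/32.8) = 0.672 rad.
Time lag = φ / ω = 0.672 / 1.99×10^-7 = 3.37×10^6 s = 39.0 days.

39 days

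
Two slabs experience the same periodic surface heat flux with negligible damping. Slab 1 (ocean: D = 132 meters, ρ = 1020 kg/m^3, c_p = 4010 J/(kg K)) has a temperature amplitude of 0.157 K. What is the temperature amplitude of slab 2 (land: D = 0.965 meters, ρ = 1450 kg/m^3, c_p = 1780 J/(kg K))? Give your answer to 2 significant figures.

C_ocean = 5.40×10^8 J/(m²·K); C_land = 2.49×10^6 J/(m²·K).
A ∝ 1/C ⇒ A_land = A_ocean × C_ocean/C_land = 0.157 × 217 = 34.0 K.

34 K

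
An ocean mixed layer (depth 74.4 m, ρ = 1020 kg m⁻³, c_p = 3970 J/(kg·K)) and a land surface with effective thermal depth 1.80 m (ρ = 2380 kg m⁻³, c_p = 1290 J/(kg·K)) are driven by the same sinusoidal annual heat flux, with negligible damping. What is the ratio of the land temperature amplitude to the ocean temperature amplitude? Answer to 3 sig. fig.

54.5

C_ocean = 1020 × 3970 × 74.4 = 3.01×10^8 J/(m²·K).
C_land = 2380 × 1290 × 1.80 = 5.53×10^6 J/(m²·K).
Undamped amplitude ∝ 1/C, so A_land/A_ocean = C_ocean/C_land = 54.5.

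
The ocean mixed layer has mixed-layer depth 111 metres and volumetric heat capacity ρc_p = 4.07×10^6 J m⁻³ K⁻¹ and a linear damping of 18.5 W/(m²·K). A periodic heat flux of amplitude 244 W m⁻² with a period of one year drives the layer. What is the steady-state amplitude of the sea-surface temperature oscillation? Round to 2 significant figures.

Areal heat capacity C = ρc_p × D = 4.07×10^6 × 111 = 4.52×10^8 J m⁻² K⁻¹.
Angular frequency ω = 2π / T = 2π / 3.15×10^7 s = 1.99×10^-7 s⁻¹.
√((Cω)² + λ²) = √((90.0)² + 18.5²) = 91.9 W/(m²·K).
Amplitude A = F₀ / √((Cω)²+λ²) = 244 / 91.9 = 2.66 K.

2.7 K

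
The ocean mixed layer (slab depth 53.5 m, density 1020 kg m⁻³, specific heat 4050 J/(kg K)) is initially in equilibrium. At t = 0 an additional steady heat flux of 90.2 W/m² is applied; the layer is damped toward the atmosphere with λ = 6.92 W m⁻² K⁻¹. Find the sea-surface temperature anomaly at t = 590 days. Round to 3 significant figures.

Areal heat capacity C = ρ c_p D = 1020 × 4050 × 53.5 = 2.21×10^8 J/(m²·K).
τ = C / λ = 2.21×10^8 / 6.92 = 3.19×10^7 s.
Equilibrium anomaly ΔT_eq = F / λ = 90.2 / 6.92 = 13.0 K.
t = 590 days = 5.10×10^7 s, so t/τ = 1.60.
ΔT(t) = ΔT_eq (1 − e^(−t/τ)) = 13.0 × (1 − e^−1.60) = 10.4 K.

10.4 K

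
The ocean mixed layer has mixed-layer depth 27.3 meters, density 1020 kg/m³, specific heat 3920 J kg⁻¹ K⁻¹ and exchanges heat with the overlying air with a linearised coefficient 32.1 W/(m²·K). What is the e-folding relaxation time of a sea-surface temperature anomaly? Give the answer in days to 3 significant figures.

Areal heat capacity C = ρ c_p D = 1020 × 3920 × 27.3 = 1.09×10^8 J m⁻² K⁻¹.
Relaxation time τ = C / λ = 1.09×10^8 / 32.1 = 3.40×10^6 s.
In days: 3.40×10^6 s / (86400 s/day) = 39.4 days.

39.4 days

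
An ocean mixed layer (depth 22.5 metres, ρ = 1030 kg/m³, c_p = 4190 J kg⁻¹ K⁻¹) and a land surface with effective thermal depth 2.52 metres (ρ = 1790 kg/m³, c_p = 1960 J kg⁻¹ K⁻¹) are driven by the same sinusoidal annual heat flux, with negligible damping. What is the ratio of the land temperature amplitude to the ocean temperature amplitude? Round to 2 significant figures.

11

C_ocean = 1030 × 4190 × 22.5 = 9.71×10^7 J/(m²·K).
C_land = 1790 × 1960 × 2.52 = 8.84×10^6 J/(m²·K).
Undamped amplitude ∝ 1/C, so A_land/A_ocean = C_ocean/C_land = 11.0.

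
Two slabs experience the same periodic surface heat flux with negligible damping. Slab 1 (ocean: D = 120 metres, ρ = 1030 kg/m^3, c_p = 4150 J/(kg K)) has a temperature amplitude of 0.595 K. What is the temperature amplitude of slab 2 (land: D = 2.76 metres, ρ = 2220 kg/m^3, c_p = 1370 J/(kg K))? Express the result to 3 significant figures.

36.4 K

C_ocean = 5.13×10^8 J/(m²·K); C_land = 8.39×10^6 J/(m²·K).
A ∝ 1/C ⇒ A_land = A_ocean × C_ocean/C_land = 0.595 × 61.1 = 36.4 K.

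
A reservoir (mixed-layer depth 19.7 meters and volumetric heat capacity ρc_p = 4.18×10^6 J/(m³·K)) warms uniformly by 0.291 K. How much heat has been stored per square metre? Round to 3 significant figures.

2.40×10^7

Areal heat capacity C = ρc_p × D = 4.18×10^6 × 19.7 = 8.23×10^7 J/(m²·K).
ΔQ = C ΔT = 8.23×10^7 × 0.291 = 2.40×10^7 J/m².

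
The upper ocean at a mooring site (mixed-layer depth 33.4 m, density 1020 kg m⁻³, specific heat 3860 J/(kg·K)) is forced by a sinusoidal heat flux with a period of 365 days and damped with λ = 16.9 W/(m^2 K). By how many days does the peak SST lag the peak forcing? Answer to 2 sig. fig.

58 days

Areal heat capacity C = ρ c_p D = 1020 × 3860 × 33.4 = 1.32×10^8 J m⁻² K⁻¹.
ω = 2π / 3.15×10^7 s = 1.99×10^-7 s⁻¹.
Phase lag φ = arctan(Cω/λ) = arctan(26.2/16.9) = 0.998 rad.
Time lag = φ / ω = 0.998 / 1.99×10^-7 = 5.01×10^6 s = 58.0 days.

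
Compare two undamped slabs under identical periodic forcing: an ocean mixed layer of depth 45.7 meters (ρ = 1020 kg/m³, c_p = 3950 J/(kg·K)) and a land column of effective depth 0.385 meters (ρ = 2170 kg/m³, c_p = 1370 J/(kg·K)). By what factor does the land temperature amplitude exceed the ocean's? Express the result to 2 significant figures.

C_ocean = 1020 × 3950 × 45.7 = 1.84×10^8 J/(m²·K).
C_land = 2170 × 1370 × 0.385 = 1.14×10^6 J/(m²·K).
Undamped amplitude ∝ 1/C, so A_land/A_ocean = C_ocean/C_land = 161.

160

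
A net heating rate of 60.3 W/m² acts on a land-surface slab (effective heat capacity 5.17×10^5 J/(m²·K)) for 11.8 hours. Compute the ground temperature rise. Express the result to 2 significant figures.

Areal heat capacity C = 5.17×10^5 J/(m²·K) (given).
Net heat input Q = F Δt = 60.3 × (11.8 hours × 3600 s/hour) = 2.56×10^6 J/m².
ΔT = Q / C = 2.56×10^6 / 5.17×10^5 = 4.95 K.

5.0 K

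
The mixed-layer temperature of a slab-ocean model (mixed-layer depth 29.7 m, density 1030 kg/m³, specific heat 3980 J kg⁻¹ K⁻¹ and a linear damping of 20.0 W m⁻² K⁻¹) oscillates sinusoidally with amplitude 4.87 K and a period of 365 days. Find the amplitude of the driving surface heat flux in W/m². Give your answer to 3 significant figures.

Areal heat capacity C = ρ c_p D = 1030 × 3980 × 29.7 = 1.22×10^8 J/(m²·K).
ω = 2π / 3.15×10^7 s = 1.99×10^-7 s⁻¹.
√((Cω)² + λ²) = √((24.3)² + 20.0²) = 31.4 W/(m²·K).
F₀ = A × √((Cω)²+λ²) = 4.87 × 31.4 = 153 W/m².

153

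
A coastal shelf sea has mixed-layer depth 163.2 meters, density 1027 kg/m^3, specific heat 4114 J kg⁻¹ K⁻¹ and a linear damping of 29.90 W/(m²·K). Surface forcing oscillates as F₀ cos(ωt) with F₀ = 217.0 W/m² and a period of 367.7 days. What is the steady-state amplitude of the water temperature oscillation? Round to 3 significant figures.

1.55 K

Areal heat capacity C = ρ c_p D = 1027 × 4114 × 163.2 = 6.90×10^8 J/(m²·K).
Angular frequency ω = 2π / T = 2π / 3.18×10^7 s = 1.98×10^-7 s⁻¹.
√((Cω)² + λ²) = √((136)² + 29.90²) = 140 W/(m²·K).
Amplitude A = F₀ / √((Cω)²+λ²) = 217.0 / 140 = 1.55 K.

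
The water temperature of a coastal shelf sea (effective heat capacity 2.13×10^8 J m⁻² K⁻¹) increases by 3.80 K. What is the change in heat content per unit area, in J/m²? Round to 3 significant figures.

Areal heat capacity C = 2.13×10^8 J m⁻² K⁻¹ (given).
ΔQ = C ΔT = 2.13×10^8 × 3.80 = 8.09×10^8 J/m².

8.09×10^8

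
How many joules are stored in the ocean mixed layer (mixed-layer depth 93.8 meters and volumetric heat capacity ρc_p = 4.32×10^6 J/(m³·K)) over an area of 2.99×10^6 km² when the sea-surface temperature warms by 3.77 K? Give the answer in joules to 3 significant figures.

4.57×10^21 J

Areal heat capacity C = ρc_p × D = 4.32×10^6 × 93.8 = 4.05×10^8 J/(m^2 K).
Heat per unit area: q = C ΔT = 4.05×10^8 × 3.77 = 1.53×10^9 J/m².
Total heat: Q = q × A = 1.53×10^9 × (2.99×10^6 × 10⁶ m²) = 4.57×10^21 J.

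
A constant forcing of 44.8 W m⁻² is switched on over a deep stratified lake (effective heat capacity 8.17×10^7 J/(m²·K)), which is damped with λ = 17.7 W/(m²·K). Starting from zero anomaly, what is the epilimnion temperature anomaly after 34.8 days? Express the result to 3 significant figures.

Areal heat capacity C = 8.17×10^7 J/(m²·K) (given).
τ = C / λ = 8.17×10^7 / 17.7 = 4.62×10^6 s.
Equilibrium anomaly ΔT_eq = F / λ = 44.8 / 17.7 = 2.53 K.
t = 34.8 days = 3.01×10^6 s, so t/τ = 0.651.
ΔT(t) = ΔT_eq (1 − e^(−t/τ)) = 2.53 × (1 − e^−0.651) = 1.21 K.

1.21 K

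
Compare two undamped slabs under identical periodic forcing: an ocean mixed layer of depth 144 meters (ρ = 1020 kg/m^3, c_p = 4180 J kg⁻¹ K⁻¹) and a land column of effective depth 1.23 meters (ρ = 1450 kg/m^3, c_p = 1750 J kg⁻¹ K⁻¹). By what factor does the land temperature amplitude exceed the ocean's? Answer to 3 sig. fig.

197

C_ocean = 1020 × 4180 × 144 = 6.14×10^8 J/(m²·K).
C_land = 1450 × 1750 × 1.23 = 3.12×10^6 J/(m²·K).
Undamped amplitude ∝ 1/C, so A_land/A_ocean = C_ocean/C_land = 197.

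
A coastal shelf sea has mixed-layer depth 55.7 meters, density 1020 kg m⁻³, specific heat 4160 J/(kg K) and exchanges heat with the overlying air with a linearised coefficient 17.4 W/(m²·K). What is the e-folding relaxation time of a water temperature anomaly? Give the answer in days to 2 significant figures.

160 days

Areal heat capacity C = ρ c_p D = 1020 × 4160 × 55.7 = 2.36×10^8 J/(m²·K).
Relaxation time τ = C / λ = 2.36×10^8 / 17.4 = 1.36×10^7 s.
In days: 1.36×10^7 s / (86400 s/day) = 157 days.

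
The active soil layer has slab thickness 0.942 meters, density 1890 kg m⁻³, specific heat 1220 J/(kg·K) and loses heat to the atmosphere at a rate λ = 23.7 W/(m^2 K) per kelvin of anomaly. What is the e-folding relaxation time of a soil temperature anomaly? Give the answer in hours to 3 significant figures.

25.5 hours

Areal heat capacity C = ρ c_p D = 1890 × 1220 × 0.942 = 2.17×10^6 J/(m^2 K).
Relaxation time τ = C / λ = 2.17×10^6 / 23.7 = 91600 s.
In hours: 91600 s / (3600 s/hour) = 25.5 hours.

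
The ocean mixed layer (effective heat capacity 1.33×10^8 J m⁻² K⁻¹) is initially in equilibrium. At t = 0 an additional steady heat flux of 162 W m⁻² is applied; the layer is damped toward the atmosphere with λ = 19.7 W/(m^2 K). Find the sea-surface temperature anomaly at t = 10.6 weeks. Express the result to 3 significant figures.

Areal heat capacity C = 1.33×10^8 J m⁻² K⁻¹ (given).
τ = C / λ = 1.33×10^8 / 19.7 = 6.75×10^6 s.
Equilibrium anomaly ΔT_eq = F / λ = 162 / 19.7 = 8.22 K.
t = 10.6 weeks = 6.41×10^6 s, so t/τ = 0.950.
ΔT(t) = ΔT_eq (1 − e^(−t/τ)) = 8.22 × (1 − e^−0.950) = 5.04 K.

5.04 K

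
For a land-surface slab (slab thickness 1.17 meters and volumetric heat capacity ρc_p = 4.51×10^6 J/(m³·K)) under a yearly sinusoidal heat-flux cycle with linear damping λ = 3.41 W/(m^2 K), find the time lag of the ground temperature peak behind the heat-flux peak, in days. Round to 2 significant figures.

Areal heat capacity C = ρc_p × D = 4.51×10^6 × 1.17 = 5.28×10^6 J/(m²·K).
ω = 2π / 3.15×10^7 s = 1.99×10^-7 s⁻¹.
Phase lag φ = arctan(Cω/λ) = arctan(1.05/3.41) = 0.299 rad.
Time lag = φ / ω = 0.299 / 1.99×10^-7 = 1.50×10^6 s = 17.4 days.

17 days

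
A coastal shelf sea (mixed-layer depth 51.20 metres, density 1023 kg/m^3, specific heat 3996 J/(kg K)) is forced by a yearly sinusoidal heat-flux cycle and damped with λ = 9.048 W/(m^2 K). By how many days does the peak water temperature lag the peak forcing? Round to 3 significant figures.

Areal heat capacity C = ρ c_p D = 1023 × 3996 × 51.20 = 2.09×10^8 J/(m^2 K).
ω = 2π / 3.15×10^7 s = 1.99×10^-7 s⁻¹.
Phase lag φ = arctan(Cω/λ) = arctan(41.7/9.048) = 1.36 rad.
Time lag = φ / ω = 1.36 / 1.99×10^-7 = 6.81×10^6 s = 78.8 days.

78.8 days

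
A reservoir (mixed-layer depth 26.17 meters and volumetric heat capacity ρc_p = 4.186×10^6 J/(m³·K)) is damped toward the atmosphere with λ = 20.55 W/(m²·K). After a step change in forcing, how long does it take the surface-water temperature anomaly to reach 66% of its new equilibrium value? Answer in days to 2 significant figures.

Areal heat capacity C = ρc_p × D = 4.186×10^6 × 26.17 = 1.10×10^8 J/(m²·K).
τ = C / λ = 1.10×10^8 / 20.55 = 5.33×10^6 s.
Fraction reached: 1 − e^(−t/τ) = 0.66 ⇒ t = −τ ln(1 − 0.66) = τ × 1.08.
t = 5.75×10^6 s = 66.6 days.

67 days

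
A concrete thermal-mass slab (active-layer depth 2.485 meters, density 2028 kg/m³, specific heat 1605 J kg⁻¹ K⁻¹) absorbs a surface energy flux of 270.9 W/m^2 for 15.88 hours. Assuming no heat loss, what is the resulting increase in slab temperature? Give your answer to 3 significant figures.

Areal heat capacity C = ρ c_p D = 2028 × 1605 × 2.485 = 8.09×10^6 J/(m²·K).
Net heat input Q = F Δt = 270.9 × (15.88 hours × 3600 s/hour) = 1.55×10^7 J/m².
ΔT = Q / C = 1.55×10^7 / 8.09×10^6 = 1.91 K.

1.91 K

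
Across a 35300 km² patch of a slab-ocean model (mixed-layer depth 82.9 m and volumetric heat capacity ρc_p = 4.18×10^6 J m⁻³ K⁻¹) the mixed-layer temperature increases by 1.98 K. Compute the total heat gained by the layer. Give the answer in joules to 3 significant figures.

Areal heat capacity C = ρc_p × D = 4.18×10^6 × 82.9 = 3.47×10^8 J/(m^2 K).
Heat per unit area: q = C ΔT = 3.47×10^8 × 1.98 = 6.86×10^8 J/m².
Total heat: Q = q × A = 6.86×10^8 × (35300 × 10⁶ m²) = 2.42×10^19 J.

2.42×10^19 J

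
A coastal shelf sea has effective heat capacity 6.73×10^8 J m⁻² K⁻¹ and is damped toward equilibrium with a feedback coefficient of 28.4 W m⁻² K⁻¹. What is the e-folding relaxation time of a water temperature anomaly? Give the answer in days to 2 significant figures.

Areal heat capacity C = 6.73×10^8 J m⁻² K⁻¹ (given).
Relaxation time τ = C / λ = 6.73×10^8 / 28.4 = 2.37×10^7 s.
In days: 2.37×10^7 s / (86400 s/day) = 274 days.

270 days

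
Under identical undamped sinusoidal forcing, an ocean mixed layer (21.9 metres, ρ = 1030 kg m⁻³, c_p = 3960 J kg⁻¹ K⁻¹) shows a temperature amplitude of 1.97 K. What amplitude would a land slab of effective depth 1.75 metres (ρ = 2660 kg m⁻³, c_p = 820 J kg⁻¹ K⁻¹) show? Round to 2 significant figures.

46 K

C_ocean = 8.93×10^7 J/(m²·K); C_land = 3.82×10^6 J/(m²·K).
A ∝ 1/C ⇒ A_land = A_ocean × C_ocean/C_land = 1.97 × 23.4 = 46.1 K.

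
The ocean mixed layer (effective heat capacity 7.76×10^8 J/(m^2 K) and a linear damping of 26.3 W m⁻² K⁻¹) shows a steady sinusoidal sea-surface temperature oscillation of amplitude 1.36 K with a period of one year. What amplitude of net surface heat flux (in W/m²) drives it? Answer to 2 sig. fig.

210

Areal heat capacity C = 7.76×10^8 J/(m^2 K) (given).
ω = 2π / 3.15×10^7 s = 1.99×10^-7 s⁻¹.
√((Cω)² + λ²) = √((155)² + 26.3²) = 157 W/(m²·K).
F₀ = A × √((Cω)²+λ²) = 1.36 × 157 = 213 W/m².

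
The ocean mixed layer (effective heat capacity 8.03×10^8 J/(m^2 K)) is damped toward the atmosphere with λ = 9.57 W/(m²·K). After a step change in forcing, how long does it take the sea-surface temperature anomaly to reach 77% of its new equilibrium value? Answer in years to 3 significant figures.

Areal heat capacity C = 8.03×10^8 J/(m^2 K) (given).
τ = C / λ = 8.03×10^8 / 9.57 = 8.39×10^7 s.
Fraction reached: 1 − e^(−t/τ) = 0.77 ⇒ t = −τ ln(1 − 0.77) = τ × 1.47.
t = 1.23×10^8 s = 3.91 years.

3.91 years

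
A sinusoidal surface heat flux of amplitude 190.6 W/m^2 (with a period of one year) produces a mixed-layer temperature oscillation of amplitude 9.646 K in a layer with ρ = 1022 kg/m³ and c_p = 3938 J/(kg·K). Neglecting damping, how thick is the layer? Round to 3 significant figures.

24.6 m

ω = 2π / 3.15×10^7 s = 1.99×10^-7 s⁻¹.
Required C = F₀ / (A ω) = 190.6 / (9.646 × 1.99×10^-7) = 9.92×10^7 J/(m²·K).
D = C / (ρ c_p) = 9.92×10^7 / (1022 × 3938) = 24.6 m.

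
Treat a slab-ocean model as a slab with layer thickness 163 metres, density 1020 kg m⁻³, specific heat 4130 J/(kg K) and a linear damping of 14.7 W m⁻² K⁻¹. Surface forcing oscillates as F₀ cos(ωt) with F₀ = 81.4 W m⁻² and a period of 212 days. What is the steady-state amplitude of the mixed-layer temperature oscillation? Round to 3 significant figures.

Areal heat capacity C = ρ c_p D = 1020 × 4130 × 163 = 6.87×10^8 J m⁻² K⁻¹.
Angular frequency ω = 2π / T = 2π / 1.83×10^7 s = 3.43×10^-7 s⁻¹.
√((Cω)² + λ²) = √((236)² + 14.7²) = 236 W/(m²·K).
Amplitude A = F₀ / √((Cω)²+λ²) = 81.4 / 236 = 0.345 K.

0.345 K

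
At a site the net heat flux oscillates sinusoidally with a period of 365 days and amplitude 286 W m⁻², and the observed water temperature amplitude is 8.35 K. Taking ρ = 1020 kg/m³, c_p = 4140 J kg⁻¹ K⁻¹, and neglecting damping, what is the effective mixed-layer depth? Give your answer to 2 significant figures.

ω = 2π / 3.15×10^7 s = 1.99×10^-7 s⁻¹.
Required C = F₀ / (A ω) = 286 / (8.35 × 1.99×10^-7) = 1.72×10^8 J/(m²·K).
D = C / (ρ c_p) = 1.72×10^8 / (1020 × 4140) = 40.7 m.

41 m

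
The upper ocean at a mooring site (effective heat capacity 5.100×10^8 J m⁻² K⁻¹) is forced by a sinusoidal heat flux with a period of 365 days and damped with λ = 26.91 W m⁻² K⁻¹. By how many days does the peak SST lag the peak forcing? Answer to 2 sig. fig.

Areal heat capacity C = 5.100×10^8 J m⁻² K⁻¹ (given).
ω = 2π / 3.15×10^7 s = 1.99×10^-7 s⁻¹.
Phase lag φ = arctan(Cω/λ) = arctan(102/26.91) = 1.31 rad.
Time lag = φ / ω = 1.31 / 1.99×10^-7 = 6.58×10^6 s = 76.2 days.

76 days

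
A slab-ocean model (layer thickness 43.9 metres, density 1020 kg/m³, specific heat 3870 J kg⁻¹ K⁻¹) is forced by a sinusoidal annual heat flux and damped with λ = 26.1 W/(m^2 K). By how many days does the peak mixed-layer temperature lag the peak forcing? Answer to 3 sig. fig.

53.6 days

Areal heat capacity C = ρ c_p D = 1020 × 3870 × 43.9 = 1.73×10^8 J/(m^2 K).
ω = 2π / 3.15×10^7 s = 1.99×10^-7 s⁻¹.
Phase lag φ = arctan(Cω/λ) = arctan(34.5/26.1) = 0.923 rad.
Time lag = φ / ω = 0.923 / 1.99×10^-7 = 4.64×10^6 s = 53.6 days.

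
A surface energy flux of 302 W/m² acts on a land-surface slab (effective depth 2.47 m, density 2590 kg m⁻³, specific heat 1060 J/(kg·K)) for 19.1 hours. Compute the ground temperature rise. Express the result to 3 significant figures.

3.06 K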